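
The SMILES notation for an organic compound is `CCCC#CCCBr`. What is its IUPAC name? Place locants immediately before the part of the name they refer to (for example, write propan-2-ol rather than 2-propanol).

1-bromohept-3-yne

The longest carbon chain that includes the multiple bond has 7 carbons, so the parent hydride is heptane.
A C≡C triple bond in the chain gives the infix -yne-.
The numbering direction is chosen so that numbering from this end puts the triple bond at C-3 rather than C-4.
This places the triple bond between C-3 and C-4; a bromo group at C-1.
The name is 1-bromohept-3-yne.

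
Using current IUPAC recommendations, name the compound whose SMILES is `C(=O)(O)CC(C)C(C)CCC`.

The longest carbon chain that includes the –COOH group has 7 carbons, so the parent hydride is heptane.
The highest-priority functional group is a carboxylic acid (terminal –COOH), so the name ends in -oic acid.
Number the chain so that the carboxylic acid carbon is C-1 by definition.
This places methyl groups at C-3 and C-4.
Putting it together: 3,4-dimethylheptanoic acid.

3,4-dimethylheptanoic acid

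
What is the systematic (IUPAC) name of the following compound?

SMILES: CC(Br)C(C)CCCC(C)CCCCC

The longest continuous carbon chain has 12 atoms, so the parent hydride is dodecane.
The numbering direction is chosen so that the substituent locant set {2,3,7} is lower than {6,10,11} at the first point of difference.
That gives a bromo group at C-2; methyl groups at C-3 and C-7.
Prefixes are listed alphabetically: bromo, methyl.
Putting it together: 2-bromo-3,7-dimethyldodecane.

2-bromo-3,7-dimethyldodecane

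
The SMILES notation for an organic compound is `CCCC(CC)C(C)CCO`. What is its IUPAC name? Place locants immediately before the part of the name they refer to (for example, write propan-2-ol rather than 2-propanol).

4-ethyl-3-methylheptan-1-ol

The longest chain bearing the –OH group is 7 carbons long (heptane).
An alcohol (–OH) is the principal characteristic group, giving the suffix -ol.
Choose the numbering such that numbering from this end puts the hydroxyl group at C-1 rather than C-7.
That gives the hydroxyl at C-1; an ethyl group at C-4; a methyl group at C-3.
The substituents are ordered alphabetically, ignoring any di-/tri- multipliers.
The name is 4-ethyl-3-methylheptan-1-ol.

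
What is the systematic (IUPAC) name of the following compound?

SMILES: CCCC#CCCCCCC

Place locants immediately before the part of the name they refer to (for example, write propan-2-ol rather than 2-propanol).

undec-4-yne

The longest carbon chain that includes the multiple bond has 11 carbons, so the parent hydride is undecane.
A C≡C triple bond in the chain gives the infix -yne-.
The numbering direction is chosen so that numbering from this end puts the triple bond at C-4 rather than C-7.
With this numbering: the triple bond between C-4 and C-5.
Putting it together: undec-4-yne.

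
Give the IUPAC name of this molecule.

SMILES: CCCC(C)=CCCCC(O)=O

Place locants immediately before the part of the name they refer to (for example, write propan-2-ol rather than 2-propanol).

The longest carbon chain that includes the –COOH group and the multiple bond has 9 carbons, so the parent hydride is nonane.
The highest-priority functional group is a carboxylic acid (terminal –COOH), so the name ends in -oic acid.
A C=C double bond in the chain gives the infix -ene-.
Number the chain so that the carboxylic acid carbon is C-1 by definition.
With this numbering: the double bond between C-5 and C-6; a methyl group at C-6.
Assembling the pieces gives 6-methylnon-5-enoic acid.

6-methylnon-5-enoic acid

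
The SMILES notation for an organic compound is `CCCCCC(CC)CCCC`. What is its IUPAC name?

The longest carbon chain is 10 atoms: the parent is decane.
The numbering direction is chosen so that the substituent locant set {5} is lower than {6} at the first point of difference.
That gives an ethyl group at C-5.
Assembling the pieces gives 5-ethyldecane.

5-ethyldecane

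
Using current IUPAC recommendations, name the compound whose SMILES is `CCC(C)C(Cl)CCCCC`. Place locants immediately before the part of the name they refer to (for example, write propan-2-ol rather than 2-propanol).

The longest continuous carbon chain has 9 atoms, so the parent hydride is nonane.
The numbering direction is chosen so that the substituent locant set {3,4} is lower than {6,7} at the first point of difference.
That gives a chloro group at C-4; a methyl group at C-3.
Prefixes are listed alphabetically: chloro, methyl.
Putting it together: 4-chloro-3-methylnonane.

4-chloro-3-methylnonane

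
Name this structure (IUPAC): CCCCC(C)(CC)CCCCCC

5-ethyl-5-methylundecane

The longest carbon chain is 11 atoms: the parent is undecane.
Choose the numbering such that the substituent locant set {5,5} is lower than {7,7} at the first point of difference.
That gives an ethyl group at C-5; a methyl group at C-5.
The substituents are ordered alphabetically, ignoring any di-/tri- multipliers.
Assembling the pieces gives 5-ethyl-5-methylundecane.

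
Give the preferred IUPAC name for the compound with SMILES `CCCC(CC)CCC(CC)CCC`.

The longest carbon chain is 10 atoms: the parent is decane.
The molecule is symmetric, so either numbering direction gives the same locants.
This places ethyl groups at C-4 and C-7.
Putting it together: 4,7-diethyldecane.

4,7-diethyldecane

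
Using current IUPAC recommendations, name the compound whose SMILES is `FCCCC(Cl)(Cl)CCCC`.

The parent chain contains 8 carbons (octane).
The numbering direction is chosen so that the substituent locant set {1,4,4} is lower than {5,5,8} at the first point of difference.
This places two chloro groups at C-4; a fluoro group at C-1.
The substituents are ordered alphabetically, ignoring any di-/tri- multipliers.
Putting it together: 4,4-dichloro-1-fluorooctane.

4,4-dichloro-1-fluorooctane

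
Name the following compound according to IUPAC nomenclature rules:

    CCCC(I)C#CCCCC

4-iododec-5-yne

The longest chain bearing the multiple bond is 10 carbons long (decane).
There is one C≡C triple bond, indicated by the ending -yne.
The numbering direction is chosen so that the substituent locant set {4} is lower than {7} at the first point of difference.
With this numbering: the triple bond between C-5 and C-6; an iodo group at C-4.
Assembling the pieces gives 4-iododec-5-yne.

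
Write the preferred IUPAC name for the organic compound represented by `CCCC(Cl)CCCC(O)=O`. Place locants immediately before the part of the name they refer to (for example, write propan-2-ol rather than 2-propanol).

The longest carbon chain that includes the –COOH group has 8 carbons, so the parent hydride is octane.
The principal characteristic group is a carboxylic acid (terminal –COOH), named with the suffix -oic acid.
Choose the numbering such that the carboxylic acid carbon is C-1 by definition.
With this numbering: a chloro group at C-5.
Assembling the pieces gives 5-chlorooctanoic acid.

5-chlorooctanoic acid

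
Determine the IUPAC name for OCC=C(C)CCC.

The longest chain bearing the –OH group and the multiple bond is 6 carbons long (hexane).
The principal characteristic group is an alcohol (–OH), named with the suffix -ol.
The chain contains a C=C double bond, so the unsaturation ending is -ene.
Number the chain so that numbering from this end puts the hydroxyl group at C-1 rather than C-6.
This places the hydroxyl at C-1; the double bond between C-2 and C-3; a methyl group at C-3.
Assembling the pieces gives 3-methylhex-2-en-1-ol.

3-methylhex-2-en-1-ol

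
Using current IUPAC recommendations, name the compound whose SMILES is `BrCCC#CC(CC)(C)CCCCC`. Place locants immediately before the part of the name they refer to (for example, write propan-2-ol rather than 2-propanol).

1-bromo-5-ethyl-5-methyldec-3-yne

The longest chain bearing the multiple bond is 10 carbons long (decane).
A C≡C triple bond in the chain gives the infix -yne-.
Choose the numbering such that numbering from this end puts the triple bond at C-3 rather than C-7.
That gives the triple bond between C-3 and C-4; a bromo group at C-1; an ethyl group at C-5; a methyl group at C-5.
The substituents are ordered alphabetically, ignoring any di-/tri- multipliers.
Putting it together: 1-bromo-5-ethyl-5-methyldec-3-yne.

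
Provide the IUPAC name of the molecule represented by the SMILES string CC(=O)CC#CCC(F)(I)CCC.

7-fluoro-7-iododec-4-yn-2-one

The longest carbon chain that includes the carbonyl and the multiple bond has 10 carbons, so the parent hydride is decane.
A ketone (C=O on an internal carbon) is the principal characteristic group, giving the suffix -one.
There is one C≡C triple bond, indicated by the ending -yne.
Choose the numbering such that numbering from this end puts the carbonyl group at C-2 rather than C-9.
This places the carbonyl at C-2; the triple bond between C-4 and C-5; a fluoro group at C-7; an iodo group at C-7.
The substituents are ordered alphabetically, ignoring any di-/tri- multipliers.
Putting it together: 7-fluoro-7-iododec-4-yn-2-one.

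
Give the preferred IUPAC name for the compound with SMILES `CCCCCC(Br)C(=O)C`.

3-bromooctan-2-one

The longest chain bearing the carbonyl is 8 carbons long (octane).
A ketone (C=O on an internal carbon) is the principal characteristic group, giving the suffix -one.
The numbering direction is chosen so that numbering from this end puts the carbonyl group at C-2 rather than C-7.
With this numbering: the carbonyl at C-2; a bromo group at C-3.
Putting it together: 3-bromooctan-2-one.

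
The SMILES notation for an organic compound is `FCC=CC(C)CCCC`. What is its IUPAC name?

1-fluoro-4-methyloct-2-ene

Counting along the main chain through the multiple bond gives 8 carbons: the parent is octane.
The chain contains a C=C double bond, so the unsaturation ending is -ene.
The numbering direction is chosen so that numbering from this end puts the double bond at C-2 rather than C-6.
With this numbering: the double bond between C-2 and C-3; a fluoro group at C-1; a methyl group at C-4.
The substituents are ordered alphabetically, ignoring any di-/tri- multipliers.
Assembling the pieces gives 1-fluoro-4-methyloct-2-ene.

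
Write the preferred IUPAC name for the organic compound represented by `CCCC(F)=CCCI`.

4-fluoro-1-iodohept-3-ene

Counting along the main chain through the multiple bond gives 7 carbons: the parent is heptane.
A C=C double bond in the chain gives the infix -ene-.
The numbering direction is chosen so that numbering from this end puts the double bond at C-3 rather than C-4.
This places the double bond between C-3 and C-4; a fluoro group at C-4; an iodo group at C-1.
Prefixes are listed alphabetically: fluoro, iodo.
The name is 4-fluoro-1-iodohept-3-ene.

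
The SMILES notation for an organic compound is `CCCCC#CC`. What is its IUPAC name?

The longest carbon chain that includes the multiple bond has 7 carbons, so the parent hydride is heptane.
A C≡C triple bond in the chain gives the infix -yne-.
Choose the numbering such that numbering from this end puts the triple bond at C-2 rather than C-5.
That gives the triple bond between C-2 and C-3.
Assembling the pieces gives hept-2-yne.

hept-2-yne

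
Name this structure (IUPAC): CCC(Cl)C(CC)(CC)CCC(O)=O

The longest chain bearing the –COOH group is 7 carbons long (heptane).
The highest-priority functional group is a carboxylic acid (terminal –COOH), so the name ends in -oic acid.
The numbering direction is chosen so that the carboxylic acid carbon is C-1 by definition.
With this numbering: a chloro group at C-5; two ethyl groups at C-4.
Prefixes are listed alphabetically: chloro, ethyl.
Putting it together: 5-chloro-4,4-diethylheptanoic acid.

5-chloro-4,4-diethylheptanoic acid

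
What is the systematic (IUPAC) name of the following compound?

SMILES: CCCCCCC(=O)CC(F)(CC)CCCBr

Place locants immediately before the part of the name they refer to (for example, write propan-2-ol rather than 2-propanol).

1-bromo-4-ethyl-4-fluorododecan-6-one

Counting along the main chain through the carbonyl gives 12 carbons: the parent is dodecane.
The principal characteristic group is a ketone (C=O on an internal carbon), named with the suffix -one.
Choose the numbering such that numbering from this end puts the carbonyl group at C-6 rather than C-7.
That gives the carbonyl at C-6; a bromo group at C-1; an ethyl group at C-4; a fluoro group at C-4.
Substituent prefixes are cited in alphabetical order (multiplying prefixes like di-/tri- are ignored for ordering).
Putting it together: 1-bromo-4-ethyl-4-fluorododecan-6-one.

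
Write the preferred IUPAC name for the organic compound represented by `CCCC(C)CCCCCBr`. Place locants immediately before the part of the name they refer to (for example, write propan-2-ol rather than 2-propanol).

The longest continuous carbon chain has 9 atoms, so the parent hydride is nonane.
The numbering direction is chosen so that the substituent locant set {1,6} is lower than {4,9} at the first point of difference.
That gives a bromo group at C-1; a methyl group at C-6.
Prefixes are listed alphabetically: bromo, methyl.
Putting it together: 1-bromo-6-methylnonane.

1-bromo-6-methylnonane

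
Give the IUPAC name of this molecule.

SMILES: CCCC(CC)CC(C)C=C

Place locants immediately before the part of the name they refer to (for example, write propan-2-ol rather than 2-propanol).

5-ethyl-3-methyloct-1-ene

The longest chain bearing the multiple bond is 8 carbons long (octane).
A C=C double bond in the chain gives the infix -ene-.
Number the chain so that numbering from this end puts the double bond at C-1 rather than C-7.
This places the double bond between C-1 and C-2; an ethyl group at C-5; a methyl group at C-3.
Substituent prefixes are cited in alphabetical order (multiplying prefixes like di-/tri- are ignored for ordering).
Putting it together: 5-ethyl-3-methyloct-1-ene.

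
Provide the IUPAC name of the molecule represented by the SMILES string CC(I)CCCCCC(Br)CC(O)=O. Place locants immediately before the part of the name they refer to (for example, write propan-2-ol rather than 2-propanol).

3-bromo-9-iododecanoic acid

The longest chain bearing the –COOH group is 10 carbons long (decane).
A carboxylic acid (terminal –COOH) is the principal characteristic group, giving the suffix -oic acid.
Number the chain so that the carboxylic acid carbon is C-1 by definition.
With this numbering: a bromo group at C-3; an iodo group at C-9.
Prefixes are listed alphabetically: bromo, iodo.
Putting it together: 3-bromo-9-iododecanoic acid.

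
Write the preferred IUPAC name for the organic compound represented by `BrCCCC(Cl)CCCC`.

The longest continuous carbon chain has 8 atoms, so the parent hydride is octane.
Number the chain so that the substituent locant set {1,4} is lower than {5,8} at the first point of difference.
This places a bromo group at C-1; a chloro group at C-4.
Prefixes are listed alphabetically: bromo, chloro.
Assembling the pieces gives 1-bromo-4-chlorooctane.

1-bromo-4-chlorooctane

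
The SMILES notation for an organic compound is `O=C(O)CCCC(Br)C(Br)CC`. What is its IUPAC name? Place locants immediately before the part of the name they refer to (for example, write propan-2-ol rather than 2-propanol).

5,6-dibromooctanoic acid

Counting along the main chain through the –COOH group gives 8 carbons: the parent is octane.
The highest-priority functional group is a carboxylic acid (terminal –COOH), so the name ends in -oic acid.
Number the chain so that the carboxylic acid carbon is C-1 by definition.
With this numbering: bromo groups at C-5 and C-6.
The name is 5,6-dibromooctanoic acid.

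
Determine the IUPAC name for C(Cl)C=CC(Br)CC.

4-bromo-1-chlorohex-2-ene

The longest carbon chain that includes the multiple bond has 6 carbons, so the parent hydride is hexane.
A C=C double bond in the chain gives the infix -ene-.
Choose the numbering such that numbering from this end puts the double bond at C-2 rather than C-4.
With this numbering: the double bond between C-2 and C-3; a bromo group at C-4; a chloro group at C-1.
The substituents are ordered alphabetically, ignoring any di-/tri- multipliers.
The name is 4-bromo-1-chlorohex-2-ene.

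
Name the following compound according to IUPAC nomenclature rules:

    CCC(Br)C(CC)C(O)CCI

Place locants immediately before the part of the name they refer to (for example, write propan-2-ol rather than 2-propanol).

Counting along the main chain through the –OH group gives 7 carbons: the parent is heptane.
The principal characteristic group is an alcohol (–OH), named with the suffix -ol.
Number the chain so that numbering from this end puts the hydroxyl group at C-3 rather than C-5.
With this numbering: the hydroxyl at C-3; a bromo group at C-5; an ethyl group at C-4; an iodo group at C-1.
The substituents are ordered alphabetically, ignoring any di-/tri- multipliers.
Putting it together: 5-bromo-4-ethyl-1-iodoheptan-3-ol.

5-bromo-4-ethyl-1-iodoheptan-3-ol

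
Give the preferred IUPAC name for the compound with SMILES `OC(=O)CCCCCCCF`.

8-fluorooctanoic acid

Counting along the main chain through the –COOH group gives 8 carbons: the parent is octane.
A carboxylic acid (terminal –COOH) is the principal characteristic group, giving the suffix -oic acid.
Choose the numbering such that the carboxylic acid carbon is C-1 by definition.
That gives a fluoro group at C-8.
Putting it together: 8-fluorooctanoic acid.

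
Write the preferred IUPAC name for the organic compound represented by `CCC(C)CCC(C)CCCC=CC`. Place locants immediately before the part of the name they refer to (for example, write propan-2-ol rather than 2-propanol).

7,10-dimethyldodec-2-ene

The longest chain bearing the multiple bond is 12 carbons long (dodecane).
A C=C double bond in the chain gives the infix -ene-.
Choose the numbering such that numbering from this end puts the double bond at C-2 rather than C-10.
This places the double bond between C-2 and C-3; methyl groups at C-7 and C-10.
The name is 7,10-dimethyldodec-2-ene.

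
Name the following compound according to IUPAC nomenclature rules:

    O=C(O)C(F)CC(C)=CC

The longest chain bearing the –COOH group and the multiple bond is 6 carbons long (hexane).
The principal characteristic group is a carboxylic acid (terminal –COOH), named with the suffix -oic acid.
There is one C=C double bond, indicated by the ending -ene.
Choose the numbering such that the carboxylic acid carbon is C-1 by definition.
This places the double bond between C-4 and C-5; a fluoro group at C-2; a methyl group at C-4.
Prefixes are listed alphabetically: fluoro, methyl.
Assembling the pieces gives 2-fluoro-4-methylhex-4-enoic acid.

2-fluoro-4-methylhex-4-enoic acid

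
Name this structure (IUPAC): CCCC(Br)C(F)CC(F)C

5-bromo-2,4-difluorooctane

The longest continuous carbon chain has 8 atoms, so the parent hydride is octane.
Number the chain so that the substituent locant set {2,4,5} is lower than {4,5,7} at the first point of difference.
With this numbering: a bromo group at C-5; fluoro groups at C-2 and C-4.
Prefixes are listed alphabetically: bromo, fluoro.
Putting it together: 5-bromo-2,4-difluorooctane.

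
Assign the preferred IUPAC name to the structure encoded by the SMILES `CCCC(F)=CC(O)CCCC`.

7-fluorodec-6-en-5-ol

The longest chain bearing the –OH group and the multiple bond is 10 carbons long (decane).
The highest-priority functional group is an alcohol (–OH), so the name ends in -ol.
A C=C double bond in the chain gives the infix -ene-.
Number the chain so that numbering from this end puts the hydroxyl group at C-5 rather than C-6.
This places the hydroxyl at C-5; the double bond between C-6 and C-7; a fluoro group at C-7.
Putting it together: 7-fluorodec-6-en-5-ol.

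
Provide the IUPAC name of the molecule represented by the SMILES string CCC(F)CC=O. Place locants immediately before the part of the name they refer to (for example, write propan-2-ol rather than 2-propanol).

Counting along the main chain through the –CHO group gives 5 carbons: the parent is pentane.
An aldehyde (terminal –CHO) is the principal characteristic group, giving the suffix -al.
The numbering direction is chosen so that the aldehyde carbon is C-1 by definition.
That gives a fluoro group at C-3.
The name is 3-fluoropentanal.

3-fluoropentanal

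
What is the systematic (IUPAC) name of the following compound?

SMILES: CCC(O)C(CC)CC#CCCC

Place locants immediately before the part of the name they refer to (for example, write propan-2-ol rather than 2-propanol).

4-ethyldec-6-yn-3-ol

Counting along the main chain through the –OH group and the multiple bond gives 10 carbons: the parent is decane.
The principal characteristic group is an alcohol (–OH), named with the suffix -ol.
There is one C≡C triple bond, indicated by the ending -yne.
Number the chain so that numbering from this end puts the hydroxyl group at C-3 rather than C-8.
With this numbering: the hydroxyl at C-3; the triple bond between C-6 and C-7; an ethyl group at C-4.
Putting it together: 4-ethyldec-6-yn-3-ol.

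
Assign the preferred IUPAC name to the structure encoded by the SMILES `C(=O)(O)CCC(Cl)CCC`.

4-chloroheptanoic acid

Counting along the main chain through the –COOH group gives 7 carbons: the parent is heptane.
A carboxylic acid (terminal –COOH) is the principal characteristic group, giving the suffix -oic acid.
Choose the numbering such that the carboxylic acid carbon is C-1 by definition.
That gives a chloro group at C-4.
The name is 4-chloroheptanoic acid.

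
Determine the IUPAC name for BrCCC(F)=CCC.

1-bromo-3-fluorohex-3-ene

The longest carbon chain that includes the multiple bond has 6 carbons, so the parent hydride is hexane.
There is one C=C double bond, indicated by the ending -ene.
Choose the numbering such that the substituent locant set {1,3} is lower than {4,6} at the first point of difference.
That gives the double bond between C-3 and C-4; a bromo group at C-1; a fluoro group at C-3.
The substituents are ordered alphabetically, ignoring any di-/tri- multipliers.
Putting it together: 1-bromo-3-fluorohex-3-ene.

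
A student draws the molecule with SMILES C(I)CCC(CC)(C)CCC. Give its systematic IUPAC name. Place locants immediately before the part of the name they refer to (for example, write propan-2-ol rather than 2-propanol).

The longest carbon chain is 7 atoms: the parent is heptane.
Number the chain so that the substituent locant set {1,4,4} is lower than {4,4,7} at the first point of difference.
With this numbering: an ethyl group at C-4; an iodo group at C-1; a methyl group at C-4.
Substituent prefixes are cited in alphabetical order (multiplying prefixes like di-/tri- are ignored for ordering).
The name is 4-ethyl-1-iodo-4-methylheptane.

4-ethyl-1-iodo-4-methylheptane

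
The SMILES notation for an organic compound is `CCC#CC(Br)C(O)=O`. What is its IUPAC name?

2-bromohex-3-ynoic acid

Counting along the main chain through the –COOH group and the multiple bond gives 6 carbons: the parent is hexane.
A carboxylic acid (terminal –COOH) is the principal characteristic group, giving the suffix -oic acid.
There is one C≡C triple bond, indicated by the ending -yne.
Number the chain so that the carboxylic acid carbon is C-1 by definition.
With this numbering: the triple bond between C-3 and C-4; a bromo group at C-2.
Putting it together: 2-bromohex-3-ynoic acid.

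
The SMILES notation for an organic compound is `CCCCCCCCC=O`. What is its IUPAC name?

nonanal

The longest carbon chain that includes the –CHO group has 9 carbons, so the parent hydride is nonane.
The highest-priority functional group is an aldehyde (terminal –CHO), so the name ends in -al.
Choose the numbering such that the aldehyde carbon is C-1 by definition.
The name is nonanal.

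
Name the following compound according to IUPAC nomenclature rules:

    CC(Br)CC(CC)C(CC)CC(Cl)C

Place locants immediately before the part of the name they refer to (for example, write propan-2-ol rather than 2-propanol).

The longest continuous carbon chain has 8 atoms, so the parent hydride is octane.
The numbering direction is chosen so that the locant sets are identical either way, so the alphabetically earlier bromo substituent takes the lower locant (2 rather than 7).
This places a bromo group at C-2; a chloro group at C-7; ethyl groups at C-4 and C-5.
Prefixes are listed alphabetically: bromo, chloro, ethyl.
The name is 2-bromo-7-chloro-4,5-diethyloctane.

2-bromo-7-chloro-4,5-diethyloctane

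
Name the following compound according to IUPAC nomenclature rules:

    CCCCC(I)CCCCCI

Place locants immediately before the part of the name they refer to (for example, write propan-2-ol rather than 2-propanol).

The parent chain contains 10 carbons (decane).
Choose the numbering such that the substituent locant set {1,6} is lower than {5,10} at the first point of difference.
With this numbering: iodo groups at C-1 and C-6.
Putting it together: 1,6-diiododecane.

1,6-diiododecane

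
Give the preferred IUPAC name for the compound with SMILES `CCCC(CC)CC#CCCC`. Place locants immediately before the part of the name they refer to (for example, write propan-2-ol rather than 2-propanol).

The longest carbon chain that includes the multiple bond has 10 carbons, so the parent hydride is decane.
The chain contains a C≡C triple bond, so the unsaturation ending is -yne.
The numbering direction is chosen so that numbering from this end puts the triple bond at C-4 rather than C-6.
That gives the triple bond between C-4 and C-5; an ethyl group at C-7.
Putting it together: 7-ethyldec-4-yne.

7-ethyldec-4-yne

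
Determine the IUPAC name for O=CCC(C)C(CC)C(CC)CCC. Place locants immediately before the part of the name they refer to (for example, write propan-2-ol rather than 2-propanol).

4,5-diethyl-3-methyloctanal

The longest carbon chain that includes the –CHO group has 8 carbons, so the parent hydride is octane.
The highest-priority functional group is an aldehyde (terminal –CHO), so the name ends in -al.
Number the chain so that the aldehyde carbon is C-1 by definition.
With this numbering: ethyl groups at C-4 and C-5; a methyl group at C-3.
Substituent prefixes are cited in alphabetical order (multiplying prefixes like di-/tri- are ignored for ordering).
Assembling the pieces gives 4,5-diethyl-3-methyloctanal.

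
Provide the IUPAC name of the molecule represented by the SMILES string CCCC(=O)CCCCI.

The longest chain bearing the carbonyl is 8 carbons long (octane).
A ketone (C=O on an internal carbon) is the principal characteristic group, giving the suffix -one.
Choose the numbering such that numbering from this end puts the carbonyl group at C-4 rather than C-5.
With this numbering: the carbonyl at C-4; an iodo group at C-8.
The name is 8-iodooctan-4-one.

8-iodooctan-4-one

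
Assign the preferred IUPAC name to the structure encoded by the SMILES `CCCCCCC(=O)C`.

Counting along the main chain through the carbonyl gives 8 carbons: the parent is octane.
A ketone (C=O on an internal carbon) is the principal characteristic group, giving the suffix -one.
Number the chain so that numbering from this end puts the carbonyl group at C-2 rather than C-7.
With this numbering: the carbonyl at C-2.
Assembling the pieces gives octan-2-one.

octan-2-one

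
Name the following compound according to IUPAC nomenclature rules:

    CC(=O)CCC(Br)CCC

5-bromooctan-2-one

Counting along the main chain through the carbonyl gives 8 carbons: the parent is octane.
A ketone (C=O on an internal carbon) is the principal characteristic group, giving the suffix -one.
Choose the numbering such that numbering from this end puts the carbonyl group at C-2 rather than C-7.
With this numbering: the carbonyl at C-2; a bromo group at C-5.
The name is 5-bromooctan-2-one.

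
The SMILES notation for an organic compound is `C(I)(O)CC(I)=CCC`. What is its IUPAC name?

1,3-diiodohex-3-en-1-ol

The longest carbon chain that includes the –OH group and the multiple bond has 6 carbons, so the parent hydride is hexane.
An alcohol (–OH) is the principal characteristic group, giving the suffix -ol.
The chain contains a C=C double bond, so the unsaturation ending is -ene.
Number the chain so that numbering from this end puts the hydroxyl group at C-1 rather than C-6.
That gives the hydroxyl at C-1; the double bond between C-3 and C-4; iodo groups at C-1 and C-3.
Putting it together: 1,3-diiodohex-3-en-1-ol.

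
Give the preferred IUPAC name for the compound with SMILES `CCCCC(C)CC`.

The longest continuous carbon chain has 7 atoms, so the parent hydride is heptane.
Choose the numbering such that the substituent locant set {3} is lower than {5} at the first point of difference.
With this numbering: a methyl group at C-3.
Assembling the pieces gives 3-methylheptane.

3-methylheptane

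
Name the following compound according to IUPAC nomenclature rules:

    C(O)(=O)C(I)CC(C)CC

The longest chain bearing the –COOH group is 6 carbons long (hexane).
The highest-priority functional group is a carboxylic acid (terminal –COOH), so the name ends in -oic acid.
Number the chain so that the carboxylic acid carbon is C-1 by definition.
With this numbering: an iodo group at C-2; a methyl group at C-4.
Prefixes are listed alphabetically: iodo, methyl.
Assembling the pieces gives 2-iodo-4-methylhexanoic acid.

2-iodo-4-methylhexanoic acid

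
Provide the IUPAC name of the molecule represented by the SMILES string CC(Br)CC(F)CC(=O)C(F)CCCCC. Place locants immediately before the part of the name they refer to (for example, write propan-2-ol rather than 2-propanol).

2-bromo-4,7-difluorododecan-6-one

The longest carbon chain that includes the carbonyl has 12 carbons, so the parent hydride is dodecane.
The highest-priority functional group is a ketone (C=O on an internal carbon), so the name ends in -one.
The numbering direction is chosen so that numbering from this end puts the carbonyl group at C-6 rather than C-7.
With this numbering: the carbonyl at C-6; a bromo group at C-2; fluoro groups at C-4 and C-7.
The substituents are ordered alphabetically, ignoring any di-/tri- multipliers.
Assembling the pieces gives 2-bromo-4,7-difluorododecan-6-one.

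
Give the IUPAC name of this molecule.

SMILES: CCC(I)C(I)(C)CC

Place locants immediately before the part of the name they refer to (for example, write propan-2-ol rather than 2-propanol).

The parent chain contains 6 carbons (hexane).
Number the chain so that the substituent locant set {3,3,4} is lower than {3,4,4} at the first point of difference.
That gives iodo groups at C-3 and C-4; a methyl group at C-3.
The substituents are ordered alphabetically, ignoring any di-/tri- multipliers.
Putting it together: 3,4-diiodo-3-methylhexane.

3,4-diiodo-3-methylhexane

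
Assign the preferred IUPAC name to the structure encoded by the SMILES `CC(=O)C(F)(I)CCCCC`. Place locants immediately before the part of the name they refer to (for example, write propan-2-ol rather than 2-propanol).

3-fluoro-3-iodooctan-2-one

The longest carbon chain that includes the carbonyl has 8 carbons, so the parent hydride is octane.
The principal characteristic group is a ketone (C=O on an internal carbon), named with the suffix -one.
Choose the numbering such that numbering from this end puts the carbonyl group at C-2 rather than C-7.
With this numbering: the carbonyl at C-2; a fluoro group at C-3; an iodo group at C-3.
Substituent prefixes are cited in alphabetical order (multiplying prefixes like di-/tri- are ignored for ordering).
The name is 3-fluoro-3-iodooctan-2-one.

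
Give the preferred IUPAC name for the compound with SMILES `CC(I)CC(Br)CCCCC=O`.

6-bromo-8-iodononanal

The longest chain bearing the –CHO group is 9 carbons long (nonane).
An aldehyde (terminal –CHO) is the principal characteristic group, giving the suffix -al.
Choose the numbering such that the aldehyde carbon is C-1 by definition.
With this numbering: a bromo group at C-6; an iodo group at C-8.
The substituents are ordered alphabetically, ignoring any di-/tri- multipliers.
Assembling the pieces gives 6-bromo-8-iodononanal.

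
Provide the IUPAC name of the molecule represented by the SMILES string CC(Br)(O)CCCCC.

The longest chain bearing the –OH group is 7 carbons long (heptane).
An alcohol (–OH) is the principal characteristic group, giving the suffix -ol.
Number the chain so that numbering from this end puts the hydroxyl group at C-2 rather than C-6.
With this numbering: the hydroxyl at C-2; a bromo group at C-2.
The name is 2-bromoheptan-2-ol.

2-bromoheptan-2-ol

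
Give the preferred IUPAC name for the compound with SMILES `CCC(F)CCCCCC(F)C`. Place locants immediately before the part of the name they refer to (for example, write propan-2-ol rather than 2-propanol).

2,8-difluorodecane

The longest carbon chain is 10 atoms: the parent is decane.
The numbering direction is chosen so that the substituent locant set {2,8} is lower than {3,9} at the first point of difference.
This places fluoro groups at C-2 and C-8.
Assembling the pieces gives 2,8-difluorodecane.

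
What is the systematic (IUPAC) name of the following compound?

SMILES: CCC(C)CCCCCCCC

The parent chain contains 11 carbons (undecane).
The numbering direction is chosen so that the substituent locant set {3} is lower than {9} at the first point of difference.
With this numbering: a methyl group at C-3.
The name is 3-methylundecane.

3-methylundecane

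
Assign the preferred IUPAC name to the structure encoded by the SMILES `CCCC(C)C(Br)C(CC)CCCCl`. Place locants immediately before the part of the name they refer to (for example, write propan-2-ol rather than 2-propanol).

The longest continuous carbon chain has 9 atoms, so the parent hydride is nonane.
Choose the numbering such that the substituent locant set {1,4,5,6} is lower than {4,5,6,9} at the first point of difference.
That gives a bromo group at C-5; a chloro group at C-1; an ethyl group at C-4; a methyl group at C-6.
Substituent prefixes are cited in alphabetical order (multiplying prefixes like di-/tri- are ignored for ordering).
The name is 5-bromo-1-chloro-4-ethyl-6-methylnonane.

5-bromo-1-chloro-4-ethyl-6-methylnonane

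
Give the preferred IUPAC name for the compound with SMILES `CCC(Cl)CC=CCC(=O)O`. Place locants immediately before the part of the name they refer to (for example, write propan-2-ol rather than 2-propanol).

Counting along the main chain through the –COOH group and the multiple bond gives 8 carbons: the parent is octane.
The principal characteristic group is a carboxylic acid (terminal –COOH), named with the suffix -oic acid.
The chain contains a C=C double bond, so the unsaturation ending is -ene.
Number the chain so that the carboxylic acid carbon is C-1 by definition.
With this numbering: the double bond between C-3 and C-4; a chloro group at C-6.
Putting it together: 6-chlorooct-3-enoic acid.

6-chlorooct-3-enoic acid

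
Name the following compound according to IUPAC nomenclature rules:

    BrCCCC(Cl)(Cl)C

The parent chain contains 5 carbons (pentane).
Number the chain so that the substituent locant set {1,4,4} is lower than {2,2,5} at the first point of difference.
That gives a bromo group at C-1; two chloro groups at C-4.
The substituents are ordered alphabetically, ignoring any di-/tri- multipliers.
Assembling the pieces gives 1-bromo-4,4-dichloropentane.

1-bromo-4,4-dichloropentane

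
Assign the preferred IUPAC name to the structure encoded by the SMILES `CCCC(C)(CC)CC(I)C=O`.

4-ethyl-2-iodo-4-methylheptanal

The longest carbon chain that includes the –CHO group has 7 carbons, so the parent hydride is heptane.
The highest-priority functional group is an aldehyde (terminal –CHO), so the name ends in -al.
The numbering direction is chosen so that the aldehyde carbon is C-1 by definition.
This places an ethyl group at C-4; an iodo group at C-2; a methyl group at C-4.
The substituents are ordered alphabetically, ignoring any di-/tri- multipliers.
Putting it together: 4-ethyl-2-iodo-4-methylheptanal.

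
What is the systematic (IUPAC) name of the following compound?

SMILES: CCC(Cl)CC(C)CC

3-chloro-5-methylheptane

The longest carbon chain is 7 atoms: the parent is heptane.
The numbering direction is chosen so that the locant sets are identical either way, so the alphabetically earlier chloro substituent takes the lower locant (3 rather than 5).
With this numbering: a chloro group at C-3; a methyl group at C-5.
The substituents are ordered alphabetically, ignoring any di-/tri- multipliers.
Putting it together: 3-chloro-5-methylheptane.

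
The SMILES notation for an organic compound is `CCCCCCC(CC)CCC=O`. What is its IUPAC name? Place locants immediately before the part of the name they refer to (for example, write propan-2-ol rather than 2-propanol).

4-ethyldecanal

The longest carbon chain that includes the –CHO group has 10 carbons, so the parent hydride is decane.
An aldehyde (terminal –CHO) is the principal characteristic group, giving the suffix -al.
The numbering direction is chosen so that the aldehyde carbon is C-1 by definition.
With this numbering: an ethyl group at C-4.
The name is 4-ethyldecanal.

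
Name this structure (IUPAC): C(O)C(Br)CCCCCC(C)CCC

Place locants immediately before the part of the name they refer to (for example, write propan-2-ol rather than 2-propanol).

The longest carbon chain that includes the –OH group has 11 carbons, so the parent hydride is undecane.
The principal characteristic group is an alcohol (–OH), named with the suffix -ol.
Choose the numbering such that numbering from this end puts the hydroxyl group at C-1 rather than C-11.
With this numbering: the hydroxyl at C-1; a bromo group at C-2; a methyl group at C-8.
The substituents are ordered alphabetically, ignoring any di-/tri- multipliers.
Putting it together: 2-bromo-8-methylundecan-1-ol.

2-bromo-8-methylundecan-1-ol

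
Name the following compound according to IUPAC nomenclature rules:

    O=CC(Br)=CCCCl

2-bromo-5-chloropent-2-enal

Counting along the main chain through the –CHO group and the multiple bond gives 5 carbons: the parent is pentane.
The principal characteristic group is an aldehyde (terminal –CHO), named with the suffix -al.
A C=C double bond in the chain gives the infix -ene-.
Number the chain so that the aldehyde carbon is C-1 by definition.
This places the double bond between C-2 and C-3; a bromo group at C-2; a chloro group at C-5.
Prefixes are listed alphabetically: bromo, chloro.
The name is 2-bromo-5-chloropent-2-enal.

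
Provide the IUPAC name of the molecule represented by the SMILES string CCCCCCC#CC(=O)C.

dec-3-yn-2-one

The longest chain bearing the carbonyl and the multiple bond is 10 carbons long (decane).
The principal characteristic group is a ketone (C=O on an internal carbon), named with the suffix -one.
There is one C≡C triple bond, indicated by the ending -yne.
Choose the numbering such that numbering from this end puts the carbonyl group at C-2 rather than C-9.
This places the carbonyl at C-2; the triple bond between C-3 and C-4.
The name is dec-3-yn-2-one.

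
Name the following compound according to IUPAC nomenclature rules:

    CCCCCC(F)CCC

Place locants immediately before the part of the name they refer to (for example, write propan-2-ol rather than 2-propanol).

The longest continuous carbon chain has 9 atoms, so the parent hydride is nonane.
Number the chain so that the substituent locant set {4} is lower than {6} at the first point of difference.
With this numbering: a fluoro group at C-4.
Putting it together: 4-fluorononane.

4-fluorononane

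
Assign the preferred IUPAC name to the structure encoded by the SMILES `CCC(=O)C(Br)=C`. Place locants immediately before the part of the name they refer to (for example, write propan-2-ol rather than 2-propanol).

2-bromopent-1-en-3-one

Counting along the main chain through the carbonyl and the multiple bond gives 5 carbons: the parent is pentane.
The highest-priority functional group is a ketone (C=O on an internal carbon), so the name ends in -one.
There is one C=C double bond, indicated by the ending -ene.
Number the chain so that numbering from this end puts the double bond at C-1 rather than C-4.
That gives the carbonyl at C-3; the double bond between C-1 and C-2; a bromo group at C-2.
Assembling the pieces gives 2-bromopent-1-en-3-one.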